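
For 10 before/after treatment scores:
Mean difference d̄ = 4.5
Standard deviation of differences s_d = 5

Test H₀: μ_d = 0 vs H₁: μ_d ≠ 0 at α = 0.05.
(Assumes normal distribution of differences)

Answer: t = 2.8461, reject H₀

Derivation:
df = n - 1 = 9
SE = s_d/√n = 5/√10 = 1.5811
t = d̄/SE = 4.5/1.5811 = 2.8461
Critical value: t_{0.025,9} = ±2.262
p-value ≈ 0.0192
Decision: reject H₀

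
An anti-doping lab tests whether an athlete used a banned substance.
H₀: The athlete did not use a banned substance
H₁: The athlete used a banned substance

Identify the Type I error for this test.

Type I error (α): Rejecting H₀ when H₀ is true
Type II error (β): Failing to reject H₀ when H₁ is true

Answer: Falsely accusing a clean athlete of doping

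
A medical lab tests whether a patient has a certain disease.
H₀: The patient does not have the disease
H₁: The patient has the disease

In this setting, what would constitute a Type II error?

Type I error: rejecting H₀ when it is actually true (false positive).
Type II error: failing to reject H₀ when H₁ is actually true (false negative).

Answer: Failing to diagnose a patient who actually has the disease (false negative)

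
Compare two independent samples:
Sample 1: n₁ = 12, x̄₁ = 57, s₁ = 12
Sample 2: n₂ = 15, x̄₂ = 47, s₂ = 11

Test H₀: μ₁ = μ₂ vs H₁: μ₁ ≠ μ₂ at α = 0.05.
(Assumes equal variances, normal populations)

Answer: t = 2.2548, reject H₀

Derivation:
Pooled variance: s²_p = [11×12² + 14×11²]/(25) = 131.1200
s_p = 11.4508
SE = s_p×√(1/n₁ + 1/n₂) = 11.4508×√(1/12 + 1/15) = 4.4349
t = (x̄₁ - x̄₂)/SE = (57 - 47)/4.4349 = 2.2548
df = 25, t-critical = ±2.060
Decision: reject H₀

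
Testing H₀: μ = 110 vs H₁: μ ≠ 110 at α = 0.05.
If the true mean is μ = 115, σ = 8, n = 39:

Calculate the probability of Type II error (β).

SE = σ/√n = 8/√39 = 1.2810
Critical values: μ₀ ± z_0.025×SE = 110 ± 1.960×1.2810
Acceptance region: (107.4892, 112.5108)
Under H₁ (μ = 115): z_high = (112.5108 - 115)/1.2810 = -1.9432, z_low = (107.4892 - 115)/1.2810 = -5.8632
β = P(not reject | H₁) = Φ(-1.9432) - Φ(-5.8632) ≈ 0.0260

Answer: β ≈ 0.0260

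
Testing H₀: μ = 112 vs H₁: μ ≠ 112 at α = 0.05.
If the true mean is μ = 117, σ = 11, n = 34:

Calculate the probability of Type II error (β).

Answer: β ≈ 0.2450

Derivation:
SE = σ/√n = 11/√34 = 1.8865
Critical values: μ₀ ± z_0.025×SE = 112 ± 1.960×1.8865
Acceptance region: (108.3025, 115.6975)
Under H₁ (μ = 117): z_high = (115.6975 - 117)/1.8865 = -0.6904, z_low = (108.3025 - 117)/1.8865 = -4.6104
β = P(not reject | H₁) = Φ(-0.6904) - Φ(-4.6104) ≈ 0.2450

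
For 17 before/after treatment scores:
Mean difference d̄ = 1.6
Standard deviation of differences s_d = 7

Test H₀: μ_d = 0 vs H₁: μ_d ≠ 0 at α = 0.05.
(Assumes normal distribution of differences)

df = n - 1 = 16
SE = s_d/√n = 7/√17 = 1.6977
t = d̄/SE = 1.6/1.6977 = 0.9425
Critical value: t_{0.025,16} = ±2.120
p-value ≈ 0.3600
Decision: fail to reject H₀

Answer: t = 0.9425, fail to reject H₀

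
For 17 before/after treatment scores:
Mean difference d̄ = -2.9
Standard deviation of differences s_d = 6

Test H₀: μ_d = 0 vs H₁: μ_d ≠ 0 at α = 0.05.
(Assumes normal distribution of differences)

df = n - 1 = 16
SE = s_d/√n = 6/√17 = 1.4552
t = d̄/SE = -2.9/1.4552 = -1.9929
Critical value: t_{0.025,16} = ±2.120
p-value ≈ 0.0636
Decision: fail to reject H₀

Answer: t = -1.9929, fail to reject H₀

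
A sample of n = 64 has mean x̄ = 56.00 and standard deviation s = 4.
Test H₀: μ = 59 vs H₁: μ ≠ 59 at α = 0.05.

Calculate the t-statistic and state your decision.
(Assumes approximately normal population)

df = n - 1 = 63
SE = s/√n = 4/√64 = 0.5000
t = (x̄ - μ₀)/SE = (56.00 - 59)/0.5000 = -6.0000
Critical value: t_{0.025,63} = ±1.998
p-value < 0.0001
Decision: reject H₀

Answer: t = -6.0000, reject H₀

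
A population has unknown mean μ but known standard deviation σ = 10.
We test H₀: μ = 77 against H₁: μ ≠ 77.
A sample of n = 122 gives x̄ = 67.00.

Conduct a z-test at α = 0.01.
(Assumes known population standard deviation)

Standard error: SE = σ/√n = 10/√122 = 0.9054
z-statistic: z = (x̄ - μ₀)/SE = (67.00 - 77)/0.9054 = -11.0448
Critical value: ±2.576
p-value < 0.0001
Decision: reject H₀

Answer: z = -11.0448, reject H₀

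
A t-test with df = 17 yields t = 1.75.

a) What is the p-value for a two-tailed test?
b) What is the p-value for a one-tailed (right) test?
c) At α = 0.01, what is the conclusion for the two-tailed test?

Answer: a) 0.0981, b) 0.0491, c) fail to reject H₀

Derivation:
Using t-distribution with df = 17:
a) Two-tailed: p = 2×P(T > 1.75) = 0.0981
b) One-tailed: p = P(T > 1.75) = 0.0491
c) 0.0981 ≥ 0.01, fail to reject H₀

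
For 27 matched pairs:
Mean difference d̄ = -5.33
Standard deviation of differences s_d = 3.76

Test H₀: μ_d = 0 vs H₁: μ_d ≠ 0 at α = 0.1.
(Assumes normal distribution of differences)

Answer: t = -7.3659, reject H₀

Derivation:
df = n - 1 = 26
SE = s_d/√n = 3.76/√27 = 0.7236
t = d̄/SE = -5.33/0.7236 = -7.3659
Critical value: t_{0.05,26} = ±1.706
p-value < 0.0001
Decision: reject H₀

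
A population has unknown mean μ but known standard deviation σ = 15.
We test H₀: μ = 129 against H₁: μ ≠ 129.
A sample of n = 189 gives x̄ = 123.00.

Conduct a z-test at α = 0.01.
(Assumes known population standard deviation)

Standard error: SE = σ/√n = 15/√189 = 1.0911
z-statistic: z = (x̄ - μ₀)/SE = (123.00 - 129)/1.0911 = -5.4990
Critical value: ±2.576
p-value < 0.0001
Decision: reject H₀

Answer: z = -5.4990, reject H₀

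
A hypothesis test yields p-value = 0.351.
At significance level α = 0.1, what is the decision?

Answer: fail to reject H₀

Derivation:
Compare p-value to α:
0.351 ≥ 0.1
Decision: fail to reject H₀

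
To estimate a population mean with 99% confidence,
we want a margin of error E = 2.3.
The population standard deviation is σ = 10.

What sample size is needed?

z_0.005 = 2.576
n = (z×σ/E)² = (2.576×10/2.3)²
n = 125.4400
Round up: n = 126

Answer: n = 126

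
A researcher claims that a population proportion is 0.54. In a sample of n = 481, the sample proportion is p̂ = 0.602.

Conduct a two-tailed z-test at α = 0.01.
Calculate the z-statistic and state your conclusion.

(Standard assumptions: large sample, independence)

Answer: z = 2.7283, reject H₀

Derivation:
H₀: p = 0.54, H₁: p ≠ 0.54
Standard error: SE = √(p₀(1-p₀)/n) = √(0.54×0.46/481) = 0.022725
z-statistic: z = (p̂ - p₀)/SE = (0.602 - 0.54)/0.022725 = 2.7283
Critical value: z_0.005 = ±2.576
p-value = 0.0064
Decision: reject H₀ at α = 0.01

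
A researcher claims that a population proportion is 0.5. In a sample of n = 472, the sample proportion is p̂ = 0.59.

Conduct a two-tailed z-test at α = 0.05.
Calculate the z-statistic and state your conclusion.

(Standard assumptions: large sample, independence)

Answer: z = 3.9107, reject H₀

Derivation:
H₀: p = 0.5, H₁: p ≠ 0.5
Standard error: SE = √(p₀(1-p₀)/n) = √(0.5×0.5/472) = 0.023014
z-statistic: z = (p̂ - p₀)/SE = (0.59 - 0.5)/0.023014 = 3.9107
Critical value: z_0.025 = ±1.960
p-value = 0.0001
Decision: reject H₀ at α = 0.05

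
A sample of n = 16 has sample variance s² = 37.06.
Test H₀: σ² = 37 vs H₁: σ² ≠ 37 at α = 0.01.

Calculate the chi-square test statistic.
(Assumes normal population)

Answer: χ² = 15.0243, fail to reject H₀

Derivation:
df = n - 1 = 15
χ² = (n-1)s²/σ₀² = 15×37.06/37 = 15.0243
Critical values: χ²_{0.995,15} = 4.601, χ²_{0.005,15} = 32.801
Rejection region: χ² < 4.601 or χ² > 32.801
Decision: fail to reject H₀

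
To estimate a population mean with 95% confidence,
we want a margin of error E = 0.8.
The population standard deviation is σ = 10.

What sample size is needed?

Answer: n = 601

Derivation:
z_0.025 = 1.960
n = (z×σ/E)² = (1.960×10/0.8)²
n = 600.2500
Round up: n = 601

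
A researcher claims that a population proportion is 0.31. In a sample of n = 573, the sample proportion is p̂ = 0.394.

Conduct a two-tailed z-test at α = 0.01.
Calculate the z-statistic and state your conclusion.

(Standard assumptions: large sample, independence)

H₀: p = 0.31, H₁: p ≠ 0.31
Standard error: SE = √(p₀(1-p₀)/n) = √(0.31×0.69/573) = 0.019321
z-statistic: z = (p̂ - p₀)/SE = (0.394 - 0.31)/0.019321 = 4.3476
Critical value: z_0.005 = ±2.576
p-value < 0.0001
Decision: reject H₀ at α = 0.01

Answer: z = 4.3476, reject H₀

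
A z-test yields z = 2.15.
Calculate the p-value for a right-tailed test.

Answer: p-value ≈ 0.0158

Derivation:
For z = 2.15:
p = P(Z > 2.15) = 1 - Φ(2.15) = 0.0158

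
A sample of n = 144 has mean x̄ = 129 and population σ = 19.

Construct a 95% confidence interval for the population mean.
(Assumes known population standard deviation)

Confidence level: 95%, α = 0.05
z_0.025 = 1.960
SE = σ/√n = 19/√144 = 1.5833
Margin of error = 1.960 × 1.5833 = 3.1033
CI: x̄ ± margin = 129 ± 3.1033
CI: (125.8967, 132.1033)

Answer: (125.8967, 132.1033)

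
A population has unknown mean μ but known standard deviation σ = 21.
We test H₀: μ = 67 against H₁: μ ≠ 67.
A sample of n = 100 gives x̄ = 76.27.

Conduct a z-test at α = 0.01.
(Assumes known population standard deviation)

Standard error: SE = σ/√n = 21/√100 = 2.1000
z-statistic: z = (x̄ - μ₀)/SE = (76.27 - 67)/2.1000 = 4.4143
Critical value: ±2.576
p-value < 0.0001
Decision: reject H₀

Answer: z = 4.4143, reject H₀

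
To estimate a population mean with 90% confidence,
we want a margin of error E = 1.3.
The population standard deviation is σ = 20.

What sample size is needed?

Answer: n = 641

Derivation:
z_0.05 = 1.645
n = (z×σ/E)² = (1.645×20/1.3)²
n = 640.4793
Round up: n = 641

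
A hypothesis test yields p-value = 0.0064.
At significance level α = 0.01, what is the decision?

Answer: reject H₀

Derivation:
Compare p-value to α:
0.0064 < 0.01
Decision: reject H₀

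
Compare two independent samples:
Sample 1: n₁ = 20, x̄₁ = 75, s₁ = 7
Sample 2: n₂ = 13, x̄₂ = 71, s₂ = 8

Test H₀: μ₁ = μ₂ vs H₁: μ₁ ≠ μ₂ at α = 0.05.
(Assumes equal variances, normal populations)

Pooled variance: s²_p = [19×7² + 12×8²]/(31) = 54.8065
s_p = 7.4031
SE = s_p×√(1/n₁ + 1/n₂) = 7.4031×√(1/20 + 1/13) = 2.6374
t = (x̄₁ - x̄₂)/SE = (75 - 71)/2.6374 = 1.5166
df = 31, t-critical = ±2.040
Decision: fail to reject H₀

Answer: t = 1.5166, fail to reject H₀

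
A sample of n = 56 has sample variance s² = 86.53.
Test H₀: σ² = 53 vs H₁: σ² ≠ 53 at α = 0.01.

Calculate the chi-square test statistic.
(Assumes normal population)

Answer: χ² = 89.7953, reject H₀

Derivation:
df = n - 1 = 55
χ² = (n-1)s²/σ₀² = 55×86.53/53 = 89.7953
Critical values: χ²_{0.995,55} = 31.735, χ²_{0.005,55} = 85.749
Rejection region: χ² < 31.735 or χ² > 85.749
Decision: reject H₀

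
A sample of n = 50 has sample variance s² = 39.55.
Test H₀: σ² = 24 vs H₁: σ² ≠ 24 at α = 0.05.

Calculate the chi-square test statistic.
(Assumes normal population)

Answer: χ² = 80.7479, reject H₀

Derivation:
df = n - 1 = 49
χ² = (n-1)s²/σ₀² = 49×39.55/24 = 80.7479
Critical values: χ²_{0.975,49} = 31.555, χ²_{0.025,49} = 70.222
Rejection region: χ² < 31.555 or χ² > 70.222
Decision: reject H₀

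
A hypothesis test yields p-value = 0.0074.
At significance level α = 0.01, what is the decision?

Compare p-value to α:
0.0074 < 0.01
Decision: reject H₀

Answer: reject H₀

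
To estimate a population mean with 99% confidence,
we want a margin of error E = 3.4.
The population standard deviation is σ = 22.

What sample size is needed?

Answer: n = 278

Derivation:
z_0.005 = 2.576
n = (z×σ/E)² = (2.576×22/3.4)²
n = 277.8301
Round up: n = 278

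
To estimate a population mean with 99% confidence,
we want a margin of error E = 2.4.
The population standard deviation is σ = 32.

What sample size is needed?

Answer: n = 1180

Derivation:
z_0.005 = 2.576
n = (z×σ/E)² = (2.576×32/2.4)²
n = 1179.6935
Round up: n = 1180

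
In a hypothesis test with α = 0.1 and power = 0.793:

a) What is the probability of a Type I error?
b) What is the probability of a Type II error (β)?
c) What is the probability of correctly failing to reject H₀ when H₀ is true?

Answer: a) 0.1, b) 0.207, c) 0.9

Derivation:
a) Type I error probability = α = 0.1
b) Power = P(reject H₀ | H₁ true) = 1 - β = 0.793, so Type II error probability = β = 1 - Power = 0.207
c) P(fail to reject H₀ | H₀ true) = 1 - α = 0.9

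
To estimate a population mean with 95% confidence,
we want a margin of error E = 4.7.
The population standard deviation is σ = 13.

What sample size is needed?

Answer: n = 30

Derivation:
z_0.025 = 1.960
n = (z×σ/E)² = (1.960×13/4.7)²
n = 29.3902
Round up: n = 30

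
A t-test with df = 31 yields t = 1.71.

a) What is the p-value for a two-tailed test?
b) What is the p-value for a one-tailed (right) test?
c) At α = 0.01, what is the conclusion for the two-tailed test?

Answer: a) 0.0973, b) 0.0486, c) fail to reject H₀

Derivation:
Using t-distribution with df = 31:
a) Two-tailed: p = 2×P(T > 1.71) = 0.0973
b) One-tailed: p = P(T > 1.71) = 0.0486
c) 0.0973 ≥ 0.01, fail to reject H₀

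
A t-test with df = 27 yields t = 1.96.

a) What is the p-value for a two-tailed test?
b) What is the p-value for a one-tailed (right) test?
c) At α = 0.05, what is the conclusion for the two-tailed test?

Answer: a) 0.0604, b) 0.0302, c) fail to reject H₀

Derivation:
Using t-distribution with df = 27:
a) Two-tailed: p = 2×P(T > 1.96) = 0.0604
b) One-tailed: p = P(T > 1.96) = 0.0302
c) 0.0604 ≥ 0.05, fail to reject H₀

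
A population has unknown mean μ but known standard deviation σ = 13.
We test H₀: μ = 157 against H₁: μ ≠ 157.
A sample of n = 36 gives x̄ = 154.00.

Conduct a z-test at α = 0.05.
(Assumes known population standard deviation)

Standard error: SE = σ/√n = 13/√36 = 2.1667
z-statistic: z = (x̄ - μ₀)/SE = (154.00 - 157)/2.1667 = -1.3846
Critical value: ±1.960
p-value = 0.1662
Decision: fail to reject H₀

Answer: z = -1.3846, fail to reject H₀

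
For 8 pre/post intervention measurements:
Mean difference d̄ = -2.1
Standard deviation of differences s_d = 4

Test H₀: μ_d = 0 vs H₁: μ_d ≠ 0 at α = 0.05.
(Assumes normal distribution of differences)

Answer: t = -1.4849, fail to reject H₀

Derivation:
df = n - 1 = 7
SE = s_d/√n = 4/√8 = 1.4142
t = d̄/SE = -2.1/1.4142 = -1.4849
Critical value: t_{0.025,7} = ±2.365
p-value ≈ 0.1811
Decision: fail to reject H₀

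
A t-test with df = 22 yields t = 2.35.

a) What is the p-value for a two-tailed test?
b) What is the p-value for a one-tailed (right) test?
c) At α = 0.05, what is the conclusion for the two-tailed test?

Answer: a) 0.0282, b) 0.0141, c) reject H₀

Derivation:
Using t-distribution with df = 22:
a) Two-tailed: p = 2×P(T > 2.35) = 0.0282
b) One-tailed: p = P(T > 2.35) = 0.0141
c) 0.0282 < 0.05, reject H₀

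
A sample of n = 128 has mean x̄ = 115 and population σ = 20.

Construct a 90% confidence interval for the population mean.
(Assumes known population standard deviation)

Confidence level: 90%, α = 0.1
z_0.05 = 1.645
SE = σ/√n = 20/√128 = 1.7678
Margin of error = 1.645 × 1.7678 = 2.9080
CI: x̄ ± margin = 115 ± 2.9080
CI: (112.0920, 117.9080)

Answer: (112.0920, 117.9080)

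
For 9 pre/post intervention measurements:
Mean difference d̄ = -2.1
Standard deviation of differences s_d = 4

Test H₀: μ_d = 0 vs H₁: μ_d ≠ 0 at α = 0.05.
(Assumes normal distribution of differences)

Answer: t = -1.5750, fail to reject H₀

Derivation:
df = n - 1 = 8
SE = s_d/√n = 4/√9 = 1.3333
t = d̄/SE = -2.1/1.3333 = -1.5750
Critical value: t_{0.025,8} = ±2.306
p-value ≈ 0.1539
Decision: fail to reject H₀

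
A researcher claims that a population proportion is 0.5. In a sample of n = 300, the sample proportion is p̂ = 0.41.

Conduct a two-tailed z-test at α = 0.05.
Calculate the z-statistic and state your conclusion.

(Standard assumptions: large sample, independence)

Answer: z = -3.1176, reject H₀

Derivation:
H₀: p = 0.5, H₁: p ≠ 0.5
Standard error: SE = √(p₀(1-p₀)/n) = √(0.5×0.5/300) = 0.028868
z-statistic: z = (p̂ - p₀)/SE = (0.41 - 0.5)/0.028868 = -3.1176
Critical value: z_0.025 = ±1.960
p-value = 0.0018
Decision: reject H₀ at α = 0.05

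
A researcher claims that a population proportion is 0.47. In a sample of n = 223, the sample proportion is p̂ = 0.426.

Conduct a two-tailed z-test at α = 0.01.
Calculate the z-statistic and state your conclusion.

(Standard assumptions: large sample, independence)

Answer: z = -1.3165, fail to reject H₀

Derivation:
H₀: p = 0.47, H₁: p ≠ 0.47
Standard error: SE = √(p₀(1-p₀)/n) = √(0.47×0.53/223) = 0.033422
z-statistic: z = (p̂ - p₀)/SE = (0.426 - 0.47)/0.033422 = -1.3165
Critical value: z_0.005 = ±2.576
p-value = 0.1880
Decision: fail to reject H₀ at α = 0.01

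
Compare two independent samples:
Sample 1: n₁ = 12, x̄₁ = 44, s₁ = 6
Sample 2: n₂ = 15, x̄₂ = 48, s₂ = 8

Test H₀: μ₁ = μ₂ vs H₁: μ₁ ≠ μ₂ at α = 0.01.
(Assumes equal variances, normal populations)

Pooled variance: s²_p = [11×6² + 14×8²]/(25) = 51.6800
s_p = 7.1889
SE = s_p×√(1/n₁ + 1/n₂) = 7.1889×√(1/12 + 1/15) = 2.7842
t = (x̄₁ - x̄₂)/SE = (44 - 48)/2.7842 = -1.4367
df = 25, t-critical = ±2.787
Decision: fail to reject H₀

Answer: t = -1.4367, fail to reject H₀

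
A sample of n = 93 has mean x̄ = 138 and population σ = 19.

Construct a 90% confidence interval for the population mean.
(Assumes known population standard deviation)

Answer: (134.7590, 141.2410)

Derivation:
Confidence level: 90%, α = 0.1
z_0.05 = 1.645
SE = σ/√n = 19/√93 = 1.9702
Margin of error = 1.645 × 1.9702 = 3.2410
CI: x̄ ± margin = 138 ± 3.2410
CI: (134.7590, 141.2410)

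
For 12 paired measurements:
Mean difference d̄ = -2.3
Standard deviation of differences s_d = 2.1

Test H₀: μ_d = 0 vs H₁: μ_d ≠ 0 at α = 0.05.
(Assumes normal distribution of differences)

Answer: t = -3.7941, reject H₀

Derivation:
df = n - 1 = 11
SE = s_d/√n = 2.1/√12 = 0.6062
t = d̄/SE = -2.3/0.6062 = -3.7941
Critical value: t_{0.025,11} = ±2.201
p-value ≈ 0.0030
Decision: reject H₀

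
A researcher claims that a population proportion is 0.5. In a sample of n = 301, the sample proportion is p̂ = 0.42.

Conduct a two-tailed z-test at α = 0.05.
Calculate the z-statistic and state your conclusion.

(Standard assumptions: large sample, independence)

H₀: p = 0.5, H₁: p ≠ 0.5
Standard error: SE = √(p₀(1-p₀)/n) = √(0.5×0.5/301) = 0.028820
z-statistic: z = (p̂ - p₀)/SE = (0.42 - 0.5)/0.028820 = -2.7759
Critical value: z_0.025 = ±1.960
p-value = 0.0055
Decision: reject H₀ at α = 0.05

Answer: z = -2.7759, reject H₀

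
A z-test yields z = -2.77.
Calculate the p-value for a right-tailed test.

For z = -2.77:
p = P(Z > -2.77) = 1 - Φ(-2.77) = 0.9972

Answer: p-value ≈ 0.9972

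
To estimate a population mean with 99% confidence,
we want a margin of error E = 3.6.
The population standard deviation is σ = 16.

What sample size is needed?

Answer: n = 132

Derivation:
z_0.005 = 2.576
n = (z×σ/E)² = (2.576×16/3.6)²
n = 131.0771
Round up: n = 132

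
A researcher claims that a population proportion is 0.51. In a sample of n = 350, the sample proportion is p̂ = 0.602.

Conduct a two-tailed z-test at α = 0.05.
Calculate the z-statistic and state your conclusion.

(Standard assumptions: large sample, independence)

Answer: z = 3.4430, reject H₀

Derivation:
H₀: p = 0.51, H₁: p ≠ 0.51
Standard error: SE = √(p₀(1-p₀)/n) = √(0.51×0.49/350) = 0.026721
z-statistic: z = (p̂ - p₀)/SE = (0.602 - 0.51)/0.026721 = 3.4430
Critical value: z_0.025 = ±1.960
p-value = 0.0006
Decision: reject H₀ at α = 0.05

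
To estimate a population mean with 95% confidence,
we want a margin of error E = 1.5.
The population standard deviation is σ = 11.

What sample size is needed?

z_0.025 = 1.960
n = (z×σ/E)² = (1.960×11/1.5)²
n = 206.5927
Round up: n = 207

Answer: n = 207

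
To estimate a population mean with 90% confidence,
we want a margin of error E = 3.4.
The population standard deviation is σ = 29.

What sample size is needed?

Answer: n = 197

Derivation:
z_0.05 = 1.645
n = (z×σ/E)² = (1.645×29/3.4)²
n = 196.8657
Round up: n = 197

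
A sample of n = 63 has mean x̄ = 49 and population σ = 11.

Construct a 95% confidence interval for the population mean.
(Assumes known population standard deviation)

Answer: (46.2836, 51.7164)

Derivation:
Confidence level: 95%, α = 0.05
z_0.025 = 1.960
SE = σ/√n = 11/√63 = 1.3859
Margin of error = 1.960 × 1.3859 = 2.7164
CI: x̄ ± margin = 49 ± 2.7164
CI: (46.2836, 51.7164)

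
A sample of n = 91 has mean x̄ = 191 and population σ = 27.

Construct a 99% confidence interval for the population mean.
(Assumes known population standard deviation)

Answer: (183.7089, 198.2911)

Derivation:
Confidence level: 99%, α = 0.01
z_0.005 = 2.576
SE = σ/√n = 27/√91 = 2.8304
Margin of error = 2.576 × 2.8304 = 7.2911
CI: x̄ ± margin = 191 ± 7.2911
CI: (183.7089, 198.2911)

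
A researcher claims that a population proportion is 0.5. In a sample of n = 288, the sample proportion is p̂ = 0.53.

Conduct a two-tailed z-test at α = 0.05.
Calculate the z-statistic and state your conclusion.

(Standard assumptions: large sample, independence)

Answer: z = 1.0182, fail to reject H₀

Derivation:
H₀: p = 0.5, H₁: p ≠ 0.5
Standard error: SE = √(p₀(1-p₀)/n) = √(0.5×0.5/288) = 0.029463
z-statistic: z = (p̂ - p₀)/SE = (0.53 - 0.5)/0.029463 = 1.0182
Critical value: z_0.025 = ±1.960
p-value = 0.3086
Decision: fail to reject H₀ at α = 0.05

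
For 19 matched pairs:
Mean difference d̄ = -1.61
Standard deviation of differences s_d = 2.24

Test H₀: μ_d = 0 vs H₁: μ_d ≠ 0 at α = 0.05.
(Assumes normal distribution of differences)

df = n - 1 = 18
SE = s_d/√n = 2.24/√19 = 0.5139
t = d̄/SE = -1.61/0.5139 = -3.1329
Critical value: t_{0.025,18} = ±2.101
p-value ≈ 0.0057
Decision: reject H₀

Answer: t = -3.1329, reject H₀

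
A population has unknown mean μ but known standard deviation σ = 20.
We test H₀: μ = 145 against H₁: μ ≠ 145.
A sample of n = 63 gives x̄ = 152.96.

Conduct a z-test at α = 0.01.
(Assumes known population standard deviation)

Standard error: SE = σ/√n = 20/√63 = 2.5198
z-statistic: z = (x̄ - μ₀)/SE = (152.96 - 145)/2.5198 = 3.1590
Critical value: ±2.576
p-value = 0.0016
Decision: reject H₀

Answer: z = 3.1590, reject H₀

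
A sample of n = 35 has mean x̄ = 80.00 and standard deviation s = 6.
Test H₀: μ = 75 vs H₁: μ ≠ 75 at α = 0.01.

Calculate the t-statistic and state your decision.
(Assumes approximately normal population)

df = n - 1 = 34
SE = s/√n = 6/√35 = 1.0142
t = (x̄ - μ₀)/SE = (80.00 - 75)/1.0142 = 4.9300
Critical value: t_{0.005,34} = ±2.728
p-value < 0.0001
Decision: reject H₀

Answer: t = 4.9300, reject H₀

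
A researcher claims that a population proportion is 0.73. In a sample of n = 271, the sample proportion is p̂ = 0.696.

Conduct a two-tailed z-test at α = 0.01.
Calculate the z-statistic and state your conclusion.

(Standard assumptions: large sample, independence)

H₀: p = 0.73, H₁: p ≠ 0.73
Standard error: SE = √(p₀(1-p₀)/n) = √(0.73×0.27/271) = 0.026969
z-statistic: z = (p̂ - p₀)/SE = (0.696 - 0.73)/0.026969 = -1.2607
Critical value: z_0.005 = ±2.576
p-value = 0.2074
Decision: fail to reject H₀ at α = 0.01

Answer: z = -1.2607, fail to reject H₀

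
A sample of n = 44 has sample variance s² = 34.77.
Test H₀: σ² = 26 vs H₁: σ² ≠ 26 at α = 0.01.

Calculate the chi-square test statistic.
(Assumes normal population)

df = n - 1 = 43
χ² = (n-1)s²/σ₀² = 43×34.77/26 = 57.5042
Critical values: χ²_{0.995,43} = 22.859, χ²_{0.005,43} = 70.616
Rejection region: χ² < 22.859 or χ² > 70.616
Decision: fail to reject H₀

Answer: χ² = 57.5042, fail to reject H₀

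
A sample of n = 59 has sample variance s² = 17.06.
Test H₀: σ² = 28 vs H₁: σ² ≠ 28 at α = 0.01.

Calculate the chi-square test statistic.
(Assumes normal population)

Answer: χ² = 35.3386, fail to reject H₀

Derivation:
df = n - 1 = 58
χ² = (n-1)s²/σ₀² = 58×17.06/28 = 35.3386
Critical values: χ²_{0.995,58} = 34.008, χ²_{0.005,58} = 89.477
Rejection region: χ² < 34.008 or χ² > 89.477
Decision: fail to reject H₀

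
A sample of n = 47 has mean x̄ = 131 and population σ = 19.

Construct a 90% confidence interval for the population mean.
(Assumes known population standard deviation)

Answer: (126.4410, 135.5590)

Derivation:
Confidence level: 90%, α = 0.1
z_0.05 = 1.645
SE = σ/√n = 19/√47 = 2.7714
Margin of error = 1.645 × 2.7714 = 4.5590
CI: x̄ ± margin = 131 ± 4.5590
CI: (126.4410, 135.5590)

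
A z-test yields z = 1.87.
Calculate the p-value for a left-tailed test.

For z = 1.87:
p = P(Z < 1.87) = Φ(1.87) = 0.9693

Answer: p-value ≈ 0.9693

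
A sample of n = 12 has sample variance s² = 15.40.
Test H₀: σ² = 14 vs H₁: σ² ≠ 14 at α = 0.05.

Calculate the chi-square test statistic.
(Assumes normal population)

df = n - 1 = 11
χ² = (n-1)s²/σ₀² = 11×15.40/14 = 12.1000
Critical values: χ²_{0.975,11} = 3.816, χ²_{0.025,11} = 21.920
Rejection region: χ² < 3.816 or χ² > 21.920
Decision: fail to reject H₀

Answer: χ² = 12.1000, fail to reject H₀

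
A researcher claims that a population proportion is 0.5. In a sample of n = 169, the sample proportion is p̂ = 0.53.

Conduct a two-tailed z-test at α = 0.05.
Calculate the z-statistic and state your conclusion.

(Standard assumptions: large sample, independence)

H₀: p = 0.5, H₁: p ≠ 0.5
Standard error: SE = √(p₀(1-p₀)/n) = √(0.5×0.5/169) = 0.038462
z-statistic: z = (p̂ - p₀)/SE = (0.53 - 0.5)/0.038462 = 0.7800
Critical value: z_0.025 = ±1.960
p-value = 0.4354
Decision: fail to reject H₀ at α = 0.05

Answer: z = 0.7800, fail to reject H₀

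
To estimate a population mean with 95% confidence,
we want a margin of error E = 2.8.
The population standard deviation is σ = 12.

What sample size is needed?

Answer: n = 71

Derivation:
z_0.025 = 1.960
n = (z×σ/E)² = (1.960×12/2.8)²
n = 70.5600
Round up: n = 71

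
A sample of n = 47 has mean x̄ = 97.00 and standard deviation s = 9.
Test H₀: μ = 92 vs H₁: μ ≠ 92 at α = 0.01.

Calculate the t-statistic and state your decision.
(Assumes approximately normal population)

Answer: t = 3.8087, reject H₀

Derivation:
df = n - 1 = 46
SE = s/√n = 9/√47 = 1.3128
t = (x̄ - μ₀)/SE = (97.00 - 92)/1.3128 = 3.8087
Critical value: t_{0.005,46} = ±2.687
p-value ≈ 0.0004
Decision: reject H₀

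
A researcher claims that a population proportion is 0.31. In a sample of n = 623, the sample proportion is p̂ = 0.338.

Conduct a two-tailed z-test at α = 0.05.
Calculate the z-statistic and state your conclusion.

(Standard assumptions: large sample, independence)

H₀: p = 0.31, H₁: p ≠ 0.31
Standard error: SE = √(p₀(1-p₀)/n) = √(0.31×0.69/623) = 0.018529
z-statistic: z = (p̂ - p₀)/SE = (0.338 - 0.31)/0.018529 = 1.5111
Critical value: z_0.025 = ±1.960
p-value = 0.1308
Decision: fail to reject H₀ at α = 0.05

Answer: z = 1.5111, fail to reject H₀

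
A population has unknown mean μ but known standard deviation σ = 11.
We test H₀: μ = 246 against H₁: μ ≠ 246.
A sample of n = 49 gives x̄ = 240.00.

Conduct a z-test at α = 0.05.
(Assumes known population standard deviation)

Answer: z = -3.8183, reject H₀

Derivation:
Standard error: SE = σ/√n = 11/√49 = 1.5714
z-statistic: z = (x̄ - μ₀)/SE = (240.00 - 246)/1.5714 = -3.8183
Critical value: ±1.960
p-value = 0.0001
Decision: reject H₀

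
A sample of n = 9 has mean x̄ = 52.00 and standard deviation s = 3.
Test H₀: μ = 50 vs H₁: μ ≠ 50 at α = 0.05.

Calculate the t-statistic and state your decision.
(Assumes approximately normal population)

Answer: t = 2.0000, fail to reject H₀

Derivation:
df = n - 1 = 8
SE = s/√n = 3/√9 = 1.0000
t = (x̄ - μ₀)/SE = (52.00 - 50)/1.0000 = 2.0000
Critical value: t_{0.025,8} = ±2.306
p-value ≈ 0.0805
Decision: fail to reject H₀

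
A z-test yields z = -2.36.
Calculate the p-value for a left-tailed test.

Answer: p-value ≈ 0.0091

Derivation:
For z = -2.36:
p = P(Z < -2.36) = Φ(-2.36) = 0.0091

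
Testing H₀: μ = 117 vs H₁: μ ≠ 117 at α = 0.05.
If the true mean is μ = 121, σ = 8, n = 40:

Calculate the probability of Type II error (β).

Answer: β ≈ 0.1146

Derivation:
SE = σ/√n = 8/√40 = 1.2649
Critical values: μ₀ ± z_0.025×SE = 117 ± 1.960×1.2649
Acceptance region: (114.5208, 119.4792)
Under H₁ (μ = 121): z_high = (119.4792 - 121)/1.2649 = -1.2023, z_low = (114.5208 - 121)/1.2649 = -5.1223
β = P(not reject | H₁) = Φ(-1.2023) - Φ(-5.1223) ≈ 0.1146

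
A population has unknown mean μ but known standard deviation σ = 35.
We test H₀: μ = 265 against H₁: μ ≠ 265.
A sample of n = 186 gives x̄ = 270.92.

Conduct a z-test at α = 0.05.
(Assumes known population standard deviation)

Answer: z = 2.3068, reject H₀

Derivation:
Standard error: SE = σ/√n = 35/√186 = 2.5663
z-statistic: z = (x̄ - μ₀)/SE = (270.92 - 265)/2.5663 = 2.3068
Critical value: ±1.960
p-value = 0.0211
Decision: reject H₀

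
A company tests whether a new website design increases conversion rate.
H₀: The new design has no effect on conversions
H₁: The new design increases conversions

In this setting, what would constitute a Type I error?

Type I error: rejecting H₀ when it is actually true (false positive).
Type II error: failing to reject H₀ when H₁ is actually true (false negative).

Answer: Switching to a new design that doesn't actually help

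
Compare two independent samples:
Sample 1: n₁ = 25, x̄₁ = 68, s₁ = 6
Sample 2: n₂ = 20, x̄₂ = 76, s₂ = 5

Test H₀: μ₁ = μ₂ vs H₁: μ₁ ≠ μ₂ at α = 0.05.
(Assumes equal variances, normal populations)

Answer: t = -4.7787, reject H₀

Derivation:
Pooled variance: s²_p = [24×6² + 19×5²]/(43) = 31.1395
s_p = 5.5803
SE = s_p×√(1/n₁ + 1/n₂) = 5.5803×√(1/25 + 1/20) = 1.6741
t = (x̄₁ - x̄₂)/SE = (68 - 76)/1.6741 = -4.7787
df = 43, t-critical = ±2.017
Decision: reject H₀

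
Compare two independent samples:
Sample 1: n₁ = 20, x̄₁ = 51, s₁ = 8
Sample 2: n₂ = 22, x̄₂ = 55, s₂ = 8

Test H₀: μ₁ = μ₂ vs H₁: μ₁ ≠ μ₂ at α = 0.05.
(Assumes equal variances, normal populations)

Answer: t = -1.6183, fail to reject H₀

Derivation:
Pooled variance: s²_p = [19×8² + 21×8²]/(40) = 64.0000
s_p = 8.0000
SE = s_p×√(1/n₁ + 1/n₂) = 8.0000×√(1/20 + 1/22) = 2.4717
t = (x̄₁ - x̄₂)/SE = (51 - 55)/2.4717 = -1.6183
df = 40, t-critical = ±2.021
Decision: fail to reject H₀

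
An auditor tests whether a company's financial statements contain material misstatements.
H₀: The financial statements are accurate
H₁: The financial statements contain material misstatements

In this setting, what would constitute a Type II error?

Type I error (α): Rejecting H₀ when H₀ is true
Type II error (β): Failing to reject H₀ when H₁ is true

Answer: Failing to detect material misstatements that are actually present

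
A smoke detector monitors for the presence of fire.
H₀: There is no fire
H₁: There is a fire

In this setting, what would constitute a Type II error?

Answer: The alarm fails to sound when there actually is a fire

Derivation:
Type I error (α): Rejecting H₀ when H₀ is true
Type II error (β): Failing to reject H₀ when H₁ is true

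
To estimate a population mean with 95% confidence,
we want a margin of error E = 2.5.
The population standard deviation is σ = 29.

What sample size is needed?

Answer: n = 517

Derivation:
z_0.025 = 1.960
n = (z×σ/E)² = (1.960×29/2.5)²
n = 516.9257
Round up: n = 517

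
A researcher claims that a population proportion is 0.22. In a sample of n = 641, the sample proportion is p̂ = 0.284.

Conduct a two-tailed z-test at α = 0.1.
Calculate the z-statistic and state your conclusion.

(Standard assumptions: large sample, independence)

Answer: z = 3.9115, reject H₀

Derivation:
H₀: p = 0.22, H₁: p ≠ 0.22
Standard error: SE = √(p₀(1-p₀)/n) = √(0.22×0.78/641) = 0.016362
z-statistic: z = (p̂ - p₀)/SE = (0.284 - 0.22)/0.016362 = 3.9115
Critical value: z_0.05 = ±1.645
p-value = 0.0001
Decision: reject H₀ at α = 0.1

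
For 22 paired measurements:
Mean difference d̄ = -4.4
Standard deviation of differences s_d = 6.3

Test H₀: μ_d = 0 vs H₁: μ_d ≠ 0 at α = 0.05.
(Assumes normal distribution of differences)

Answer: t = -3.2758, reject H₀

Derivation:
df = n - 1 = 21
SE = s_d/√n = 6.3/√22 = 1.3432
t = d̄/SE = -4.4/1.3432 = -3.2758
Critical value: t_{0.025,21} = ±2.080
p-value ≈ 0.0036
Decision: reject H₀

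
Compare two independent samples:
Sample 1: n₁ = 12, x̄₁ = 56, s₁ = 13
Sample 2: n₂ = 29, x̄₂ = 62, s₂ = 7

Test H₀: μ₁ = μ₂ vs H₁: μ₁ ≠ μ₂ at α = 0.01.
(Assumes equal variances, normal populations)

Pooled variance: s²_p = [11×13² + 28×7²]/(39) = 82.8462
s_p = 9.1020
SE = s_p×√(1/n₁ + 1/n₂) = 9.1020×√(1/12 + 1/29) = 3.1242
t = (x̄₁ - x̄₂)/SE = (56 - 62)/3.1242 = -1.9205
df = 39, t-critical = ±2.708
Decision: fail to reject H₀

Answer: t = -1.9205, fail to reject H₀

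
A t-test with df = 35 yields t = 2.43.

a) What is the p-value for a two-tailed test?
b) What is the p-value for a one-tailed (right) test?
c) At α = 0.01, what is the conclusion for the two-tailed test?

Using t-distribution with df = 35:
a) Two-tailed: p = 2×P(T > 2.43) = 0.0204
b) One-tailed: p = P(T > 2.43) = 0.0102
c) 0.0204 ≥ 0.01, fail to reject H₀

Answer: a) 0.0204, b) 0.0102, c) fail to reject H₀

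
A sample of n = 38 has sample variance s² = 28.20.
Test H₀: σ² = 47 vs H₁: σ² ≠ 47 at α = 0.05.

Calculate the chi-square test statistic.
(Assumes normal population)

df = n - 1 = 37
χ² = (n-1)s²/σ₀² = 37×28.20/47 = 22.2000
Critical values: χ²_{0.975,37} = 22.106, χ²_{0.025,37} = 55.668
Rejection region: χ² < 22.106 or χ² > 55.668
Decision: fail to reject H₀

Answer: χ² = 22.2000, fail to reject H₀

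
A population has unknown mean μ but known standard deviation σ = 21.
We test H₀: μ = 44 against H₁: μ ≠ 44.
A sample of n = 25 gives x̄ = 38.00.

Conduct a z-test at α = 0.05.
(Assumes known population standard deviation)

Standard error: SE = σ/√n = 21/√25 = 4.2000
z-statistic: z = (x̄ - μ₀)/SE = (38.00 - 44)/4.2000 = -1.4286
Critical value: ±1.960
p-value = 0.1531
Decision: fail to reject H₀

Answer: z = -1.4286, fail to reject H₀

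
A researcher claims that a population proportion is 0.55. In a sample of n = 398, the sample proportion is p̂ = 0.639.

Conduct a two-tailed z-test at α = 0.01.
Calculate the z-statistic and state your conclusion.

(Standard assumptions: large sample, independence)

Answer: z = 3.5690, reject H₀

Derivation:
H₀: p = 0.55, H₁: p ≠ 0.55
Standard error: SE = √(p₀(1-p₀)/n) = √(0.55×0.45/398) = 0.024937
z-statistic: z = (p̂ - p₀)/SE = (0.639 - 0.55)/0.024937 = 3.5690
Critical value: z_0.005 = ±2.576
p-value = 0.0004
Decision: reject H₀ at α = 0.01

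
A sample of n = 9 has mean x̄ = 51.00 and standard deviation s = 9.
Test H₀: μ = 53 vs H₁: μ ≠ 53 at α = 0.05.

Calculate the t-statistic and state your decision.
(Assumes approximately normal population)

df = n - 1 = 8
SE = s/√n = 9/√9 = 3.0000
t = (x̄ - μ₀)/SE = (51.00 - 53)/3.0000 = -0.6667
Critical value: t_{0.025,8} = ±2.306
p-value ≈ 0.5237
Decision: fail to reject H₀

Answer: t = -0.6667, fail to reject H₀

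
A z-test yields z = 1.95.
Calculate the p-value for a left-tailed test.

Answer: p-value ≈ 0.9744

Derivation:
For z = 1.95:
p = P(Z < 1.95) = Φ(1.95) = 0.9744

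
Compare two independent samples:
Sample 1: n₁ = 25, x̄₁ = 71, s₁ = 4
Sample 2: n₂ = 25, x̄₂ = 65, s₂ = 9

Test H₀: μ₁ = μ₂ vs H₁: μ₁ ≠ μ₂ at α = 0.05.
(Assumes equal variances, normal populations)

Answer: t = 3.0460, reject H₀

Derivation:
Pooled variance: s²_p = [24×4² + 24×9²]/(48) = 48.5000
s_p = 6.9642
SE = s_p×√(1/n₁ + 1/n₂) = 6.9642×√(1/25 + 1/25) = 1.9698
t = (x̄₁ - x̄₂)/SE = (71 - 65)/1.9698 = 3.0460
df = 48, t-critical = ±2.011
Decision: reject H₀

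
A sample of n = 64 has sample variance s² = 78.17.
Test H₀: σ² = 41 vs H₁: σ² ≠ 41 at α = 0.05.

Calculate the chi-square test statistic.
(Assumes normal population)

Answer: χ² = 120.1149, reject H₀

Derivation:
df = n - 1 = 63
χ² = (n-1)s²/σ₀² = 63×78.17/41 = 120.1149
Critical values: χ²_{0.975,63} = 42.950, χ²_{0.025,63} = 86.830
Rejection region: χ² < 42.950 or χ² > 86.830
Decision: reject H₀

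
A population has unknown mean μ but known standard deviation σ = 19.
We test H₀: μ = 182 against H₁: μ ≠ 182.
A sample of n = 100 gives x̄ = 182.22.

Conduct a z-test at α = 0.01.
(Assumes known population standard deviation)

Standard error: SE = σ/√n = 19/√100 = 1.9000
z-statistic: z = (x̄ - μ₀)/SE = (182.22 - 182)/1.9000 = 0.1158
Critical value: ±2.576
p-value = 0.9078
Decision: fail to reject H₀

Answer: z = 0.1158, fail to reject H₀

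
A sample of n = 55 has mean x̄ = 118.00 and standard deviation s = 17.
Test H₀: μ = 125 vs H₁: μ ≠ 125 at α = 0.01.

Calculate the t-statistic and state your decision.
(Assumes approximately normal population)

Answer: t = -3.0537, reject H₀

Derivation:
df = n - 1 = 54
SE = s/√n = 17/√55 = 2.2923
t = (x̄ - μ₀)/SE = (118.00 - 125)/2.2923 = -3.0537
Critical value: t_{0.005,54} = ±2.670
p-value ≈ 0.0035
Decision: reject H₀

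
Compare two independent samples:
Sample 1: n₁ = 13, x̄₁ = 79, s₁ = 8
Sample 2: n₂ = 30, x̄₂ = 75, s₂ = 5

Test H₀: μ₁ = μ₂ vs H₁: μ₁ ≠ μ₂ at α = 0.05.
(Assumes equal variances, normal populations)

Answer: t = 1.9963, fail to reject H₀

Derivation:
Pooled variance: s²_p = [12×8² + 29×5²]/(41) = 36.4146
s_p = 6.0345
SE = s_p×√(1/n₁ + 1/n₂) = 6.0345×√(1/13 + 1/30) = 2.0037
t = (x̄₁ - x̄₂)/SE = (79 - 75)/2.0037 = 1.9963
df = 41, t-critical = ±2.020
Decision: fail to reject H₀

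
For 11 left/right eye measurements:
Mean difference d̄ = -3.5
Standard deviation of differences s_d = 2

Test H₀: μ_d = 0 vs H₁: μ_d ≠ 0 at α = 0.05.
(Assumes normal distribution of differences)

Answer: t = -5.8043, reject H₀

Derivation:
df = n - 1 = 10
SE = s_d/√n = 2/√11 = 0.6030
t = d̄/SE = -3.5/0.6030 = -5.8043
Critical value: t_{0.025,10} = ±2.228
p-value ≈ 0.0002
Decision: reject H₀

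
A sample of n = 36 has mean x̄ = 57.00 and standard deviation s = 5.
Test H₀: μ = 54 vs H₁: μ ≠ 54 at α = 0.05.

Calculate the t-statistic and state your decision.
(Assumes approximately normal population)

df = n - 1 = 35
SE = s/√n = 5/√36 = 0.8333
t = (x̄ - μ₀)/SE = (57.00 - 54)/0.8333 = 3.6001
Critical value: t_{0.025,35} = ±2.030
p-value ≈ 0.0010
Decision: reject H₀

Answer: t = 3.6001, reject H₀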